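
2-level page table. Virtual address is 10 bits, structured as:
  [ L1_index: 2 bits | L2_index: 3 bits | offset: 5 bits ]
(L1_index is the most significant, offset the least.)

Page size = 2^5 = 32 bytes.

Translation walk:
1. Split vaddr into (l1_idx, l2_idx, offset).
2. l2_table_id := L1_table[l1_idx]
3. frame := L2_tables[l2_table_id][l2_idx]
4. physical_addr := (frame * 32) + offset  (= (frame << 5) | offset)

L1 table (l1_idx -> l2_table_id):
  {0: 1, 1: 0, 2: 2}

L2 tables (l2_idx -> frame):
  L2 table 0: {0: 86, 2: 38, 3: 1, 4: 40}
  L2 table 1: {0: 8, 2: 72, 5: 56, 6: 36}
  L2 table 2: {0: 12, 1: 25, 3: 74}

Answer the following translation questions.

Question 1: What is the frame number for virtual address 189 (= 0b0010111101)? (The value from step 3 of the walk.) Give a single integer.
vaddr = 189: l1_idx=0, l2_idx=5
L1[0] = 1; L2[1][5] = 56

Answer: 56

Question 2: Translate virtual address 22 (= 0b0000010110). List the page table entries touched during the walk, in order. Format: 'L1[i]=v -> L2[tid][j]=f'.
Answer: L1[0]=1 -> L2[1][0]=8

Derivation:
vaddr = 22 = 0b0000010110
Split: l1_idx=0, l2_idx=0, offset=22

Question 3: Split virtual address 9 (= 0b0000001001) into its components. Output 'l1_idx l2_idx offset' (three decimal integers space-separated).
vaddr = 9 = 0b0000001001
  top 2 bits -> l1_idx = 0
  next 3 bits -> l2_idx = 0
  bottom 5 bits -> offset = 9

Answer: 0 0 9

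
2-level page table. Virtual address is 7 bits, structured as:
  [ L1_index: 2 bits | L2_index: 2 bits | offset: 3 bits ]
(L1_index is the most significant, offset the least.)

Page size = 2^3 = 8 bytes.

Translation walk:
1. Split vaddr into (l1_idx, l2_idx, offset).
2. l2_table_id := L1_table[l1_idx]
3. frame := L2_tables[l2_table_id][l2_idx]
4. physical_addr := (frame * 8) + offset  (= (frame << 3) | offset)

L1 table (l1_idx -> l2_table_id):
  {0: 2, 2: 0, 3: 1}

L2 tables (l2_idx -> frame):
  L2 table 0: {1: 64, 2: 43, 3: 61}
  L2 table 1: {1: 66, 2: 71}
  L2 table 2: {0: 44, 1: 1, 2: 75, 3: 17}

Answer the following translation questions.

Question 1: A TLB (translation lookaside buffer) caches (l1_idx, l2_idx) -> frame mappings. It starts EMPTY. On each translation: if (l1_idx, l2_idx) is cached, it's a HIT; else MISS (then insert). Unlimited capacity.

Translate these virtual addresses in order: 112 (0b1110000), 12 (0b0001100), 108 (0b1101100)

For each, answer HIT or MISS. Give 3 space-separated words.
Answer: MISS MISS MISS

Derivation:
vaddr=112: (3,2) not in TLB -> MISS, insert
vaddr=12: (0,1) not in TLB -> MISS, insert
vaddr=108: (3,1) not in TLB -> MISS, insert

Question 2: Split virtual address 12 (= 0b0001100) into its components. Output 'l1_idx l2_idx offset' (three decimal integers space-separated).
Answer: 0 1 4

Derivation:
vaddr = 12 = 0b0001100
  top 2 bits -> l1_idx = 0
  next 2 bits -> l2_idx = 1
  bottom 3 bits -> offset = 4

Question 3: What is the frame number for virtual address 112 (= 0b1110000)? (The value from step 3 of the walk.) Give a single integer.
Answer: 71

Derivation:
vaddr = 112: l1_idx=3, l2_idx=2
L1[3] = 1; L2[1][2] = 71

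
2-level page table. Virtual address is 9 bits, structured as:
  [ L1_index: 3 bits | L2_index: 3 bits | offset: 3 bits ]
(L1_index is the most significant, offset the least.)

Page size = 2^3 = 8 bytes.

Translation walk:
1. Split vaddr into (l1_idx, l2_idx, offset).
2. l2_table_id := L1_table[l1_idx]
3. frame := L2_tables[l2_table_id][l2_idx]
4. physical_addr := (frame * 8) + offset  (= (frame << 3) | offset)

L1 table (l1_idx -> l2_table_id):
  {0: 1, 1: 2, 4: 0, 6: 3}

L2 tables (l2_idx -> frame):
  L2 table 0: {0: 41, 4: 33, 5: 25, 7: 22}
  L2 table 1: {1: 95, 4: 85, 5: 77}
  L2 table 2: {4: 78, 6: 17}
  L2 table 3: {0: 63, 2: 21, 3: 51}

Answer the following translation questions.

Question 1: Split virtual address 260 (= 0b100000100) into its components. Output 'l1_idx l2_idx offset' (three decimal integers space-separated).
Answer: 4 0 4

Derivation:
vaddr = 260 = 0b100000100
  top 3 bits -> l1_idx = 4
  next 3 bits -> l2_idx = 0
  bottom 3 bits -> offset = 4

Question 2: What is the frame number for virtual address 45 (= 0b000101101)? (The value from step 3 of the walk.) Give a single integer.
Answer: 77

Derivation:
vaddr = 45: l1_idx=0, l2_idx=5
L1[0] = 1; L2[1][5] = 77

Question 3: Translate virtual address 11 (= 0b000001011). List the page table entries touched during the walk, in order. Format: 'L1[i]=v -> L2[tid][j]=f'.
Answer: L1[0]=1 -> L2[1][1]=95

Derivation:
vaddr = 11 = 0b000001011
Split: l1_idx=0, l2_idx=1, offset=3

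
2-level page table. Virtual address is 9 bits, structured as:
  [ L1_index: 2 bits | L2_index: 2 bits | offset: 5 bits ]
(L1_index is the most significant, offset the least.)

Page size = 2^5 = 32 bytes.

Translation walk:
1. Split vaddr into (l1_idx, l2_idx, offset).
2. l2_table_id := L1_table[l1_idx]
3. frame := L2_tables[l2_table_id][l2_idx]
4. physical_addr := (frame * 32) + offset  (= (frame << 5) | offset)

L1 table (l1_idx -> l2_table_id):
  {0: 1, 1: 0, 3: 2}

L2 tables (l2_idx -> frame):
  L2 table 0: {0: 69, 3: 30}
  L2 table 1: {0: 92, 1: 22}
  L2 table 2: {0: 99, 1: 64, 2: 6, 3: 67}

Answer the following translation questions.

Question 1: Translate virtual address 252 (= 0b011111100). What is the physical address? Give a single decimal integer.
Answer: 988

Derivation:
vaddr = 252 = 0b011111100
Split: l1_idx=1, l2_idx=3, offset=28
L1[1] = 0
L2[0][3] = 30
paddr = 30 * 32 + 28 = 988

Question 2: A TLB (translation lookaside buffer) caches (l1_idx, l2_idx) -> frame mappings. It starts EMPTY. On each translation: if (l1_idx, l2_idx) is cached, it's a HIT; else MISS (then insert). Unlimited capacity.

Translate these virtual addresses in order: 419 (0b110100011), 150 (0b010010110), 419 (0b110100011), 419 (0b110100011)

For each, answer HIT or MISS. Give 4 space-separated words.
Answer: MISS MISS HIT HIT

Derivation:
vaddr=419: (3,1) not in TLB -> MISS, insert
vaddr=150: (1,0) not in TLB -> MISS, insert
vaddr=419: (3,1) in TLB -> HIT
vaddr=419: (3,1) in TLB -> HIT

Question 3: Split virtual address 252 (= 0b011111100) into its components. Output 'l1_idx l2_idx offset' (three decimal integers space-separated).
vaddr = 252 = 0b011111100
  top 2 bits -> l1_idx = 1
  next 2 bits -> l2_idx = 3
  bottom 5 bits -> offset = 28

Answer: 1 3 28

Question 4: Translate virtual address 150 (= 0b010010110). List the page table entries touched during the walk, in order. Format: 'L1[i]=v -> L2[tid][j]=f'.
vaddr = 150 = 0b010010110
Split: l1_idx=1, l2_idx=0, offset=22

Answer: L1[1]=0 -> L2[0][0]=69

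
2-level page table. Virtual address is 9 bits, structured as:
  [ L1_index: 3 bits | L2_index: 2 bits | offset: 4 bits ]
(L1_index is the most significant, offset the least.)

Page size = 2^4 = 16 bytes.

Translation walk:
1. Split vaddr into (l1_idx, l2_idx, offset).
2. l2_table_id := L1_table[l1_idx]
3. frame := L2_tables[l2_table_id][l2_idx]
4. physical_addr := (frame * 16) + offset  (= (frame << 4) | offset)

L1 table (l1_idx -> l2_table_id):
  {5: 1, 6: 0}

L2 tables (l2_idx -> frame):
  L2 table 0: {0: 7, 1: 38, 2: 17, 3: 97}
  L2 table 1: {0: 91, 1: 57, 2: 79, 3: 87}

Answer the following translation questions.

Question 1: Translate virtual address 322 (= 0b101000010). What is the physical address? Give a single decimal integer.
vaddr = 322 = 0b101000010
Split: l1_idx=5, l2_idx=0, offset=2
L1[5] = 1
L2[1][0] = 91
paddr = 91 * 16 + 2 = 1458

Answer: 1458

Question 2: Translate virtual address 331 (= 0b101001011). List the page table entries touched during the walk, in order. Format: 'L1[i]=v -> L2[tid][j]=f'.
vaddr = 331 = 0b101001011
Split: l1_idx=5, l2_idx=0, offset=11

Answer: L1[5]=1 -> L2[1][0]=91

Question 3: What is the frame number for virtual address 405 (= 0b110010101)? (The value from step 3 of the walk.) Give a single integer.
vaddr = 405: l1_idx=6, l2_idx=1
L1[6] = 0; L2[0][1] = 38

Answer: 38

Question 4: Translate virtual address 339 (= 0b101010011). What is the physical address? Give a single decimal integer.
Answer: 915

Derivation:
vaddr = 339 = 0b101010011
Split: l1_idx=5, l2_idx=1, offset=3
L1[5] = 1
L2[1][1] = 57
paddr = 57 * 16 + 3 = 915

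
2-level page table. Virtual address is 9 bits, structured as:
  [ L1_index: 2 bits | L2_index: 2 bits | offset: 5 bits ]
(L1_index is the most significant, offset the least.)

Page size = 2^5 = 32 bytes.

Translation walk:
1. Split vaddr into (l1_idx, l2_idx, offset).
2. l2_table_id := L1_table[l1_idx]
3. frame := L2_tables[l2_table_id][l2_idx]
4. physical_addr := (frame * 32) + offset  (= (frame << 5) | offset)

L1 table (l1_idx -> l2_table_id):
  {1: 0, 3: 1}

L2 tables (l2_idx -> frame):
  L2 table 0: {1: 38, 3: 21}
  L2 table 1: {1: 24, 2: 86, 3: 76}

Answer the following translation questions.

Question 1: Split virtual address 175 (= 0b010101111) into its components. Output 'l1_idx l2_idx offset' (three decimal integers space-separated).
vaddr = 175 = 0b010101111
  top 2 bits -> l1_idx = 1
  next 2 bits -> l2_idx = 1
  bottom 5 bits -> offset = 15

Answer: 1 1 15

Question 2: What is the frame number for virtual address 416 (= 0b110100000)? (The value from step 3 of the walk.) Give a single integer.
vaddr = 416: l1_idx=3, l2_idx=1
L1[3] = 1; L2[1][1] = 24

Answer: 24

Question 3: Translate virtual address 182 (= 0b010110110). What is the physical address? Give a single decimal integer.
Answer: 1238

Derivation:
vaddr = 182 = 0b010110110
Split: l1_idx=1, l2_idx=1, offset=22
L1[1] = 0
L2[0][1] = 38
paddr = 38 * 32 + 22 = 1238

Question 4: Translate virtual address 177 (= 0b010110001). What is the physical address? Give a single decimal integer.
vaddr = 177 = 0b010110001
Split: l1_idx=1, l2_idx=1, offset=17
L1[1] = 0
L2[0][1] = 38
paddr = 38 * 32 + 17 = 1233

Answer: 1233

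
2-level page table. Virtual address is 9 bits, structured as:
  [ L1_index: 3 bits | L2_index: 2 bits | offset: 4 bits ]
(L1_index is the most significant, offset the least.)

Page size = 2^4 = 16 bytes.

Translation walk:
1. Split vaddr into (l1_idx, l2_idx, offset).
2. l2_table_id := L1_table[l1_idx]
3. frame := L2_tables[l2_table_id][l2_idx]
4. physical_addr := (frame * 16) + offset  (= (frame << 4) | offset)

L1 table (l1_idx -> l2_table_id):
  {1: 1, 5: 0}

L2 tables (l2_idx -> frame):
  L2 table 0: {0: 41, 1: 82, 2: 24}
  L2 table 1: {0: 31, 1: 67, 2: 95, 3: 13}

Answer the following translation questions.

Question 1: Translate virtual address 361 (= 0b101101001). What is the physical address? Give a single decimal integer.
Answer: 393

Derivation:
vaddr = 361 = 0b101101001
Split: l1_idx=5, l2_idx=2, offset=9
L1[5] = 0
L2[0][2] = 24
paddr = 24 * 16 + 9 = 393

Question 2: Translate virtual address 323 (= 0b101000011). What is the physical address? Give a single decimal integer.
vaddr = 323 = 0b101000011
Split: l1_idx=5, l2_idx=0, offset=3
L1[5] = 0
L2[0][0] = 41
paddr = 41 * 16 + 3 = 659

Answer: 659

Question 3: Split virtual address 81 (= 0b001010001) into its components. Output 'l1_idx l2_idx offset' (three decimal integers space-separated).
Answer: 1 1 1

Derivation:
vaddr = 81 = 0b001010001
  top 3 bits -> l1_idx = 1
  next 2 bits -> l2_idx = 1
  bottom 4 bits -> offset = 1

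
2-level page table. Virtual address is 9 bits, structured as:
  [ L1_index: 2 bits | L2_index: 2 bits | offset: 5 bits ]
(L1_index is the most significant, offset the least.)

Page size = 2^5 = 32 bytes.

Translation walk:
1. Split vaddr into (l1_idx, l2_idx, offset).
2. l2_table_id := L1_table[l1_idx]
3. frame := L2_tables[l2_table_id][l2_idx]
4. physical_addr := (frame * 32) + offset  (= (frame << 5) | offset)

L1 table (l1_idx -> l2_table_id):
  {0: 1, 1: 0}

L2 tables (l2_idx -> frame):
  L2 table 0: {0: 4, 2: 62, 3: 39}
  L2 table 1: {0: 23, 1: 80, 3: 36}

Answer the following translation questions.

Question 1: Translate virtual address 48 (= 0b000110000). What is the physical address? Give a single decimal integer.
Answer: 2576

Derivation:
vaddr = 48 = 0b000110000
Split: l1_idx=0, l2_idx=1, offset=16
L1[0] = 1
L2[1][1] = 80
paddr = 80 * 32 + 16 = 2576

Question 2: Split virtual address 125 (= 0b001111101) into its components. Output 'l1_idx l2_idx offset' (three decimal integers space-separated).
vaddr = 125 = 0b001111101
  top 2 bits -> l1_idx = 0
  next 2 bits -> l2_idx = 3
  bottom 5 bits -> offset = 29

Answer: 0 3 29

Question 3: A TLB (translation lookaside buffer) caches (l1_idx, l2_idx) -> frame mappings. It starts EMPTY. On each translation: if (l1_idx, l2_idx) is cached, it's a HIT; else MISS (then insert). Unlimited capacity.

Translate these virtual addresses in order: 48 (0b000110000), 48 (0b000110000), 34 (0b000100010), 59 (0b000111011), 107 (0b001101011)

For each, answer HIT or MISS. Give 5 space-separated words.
Answer: MISS HIT HIT HIT MISS

Derivation:
vaddr=48: (0,1) not in TLB -> MISS, insert
vaddr=48: (0,1) in TLB -> HIT
vaddr=34: (0,1) in TLB -> HIT
vaddr=59: (0,1) in TLB -> HIT
vaddr=107: (0,3) not in TLB -> MISS, insert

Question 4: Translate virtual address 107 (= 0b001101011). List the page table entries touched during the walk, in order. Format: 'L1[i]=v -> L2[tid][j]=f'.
Answer: L1[0]=1 -> L2[1][3]=36

Derivation:
vaddr = 107 = 0b001101011
Split: l1_idx=0, l2_idx=3, offset=11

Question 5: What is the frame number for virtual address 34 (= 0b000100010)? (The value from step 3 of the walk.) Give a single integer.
Answer: 80

Derivation:
vaddr = 34: l1_idx=0, l2_idx=1
L1[0] = 1; L2[1][1] = 80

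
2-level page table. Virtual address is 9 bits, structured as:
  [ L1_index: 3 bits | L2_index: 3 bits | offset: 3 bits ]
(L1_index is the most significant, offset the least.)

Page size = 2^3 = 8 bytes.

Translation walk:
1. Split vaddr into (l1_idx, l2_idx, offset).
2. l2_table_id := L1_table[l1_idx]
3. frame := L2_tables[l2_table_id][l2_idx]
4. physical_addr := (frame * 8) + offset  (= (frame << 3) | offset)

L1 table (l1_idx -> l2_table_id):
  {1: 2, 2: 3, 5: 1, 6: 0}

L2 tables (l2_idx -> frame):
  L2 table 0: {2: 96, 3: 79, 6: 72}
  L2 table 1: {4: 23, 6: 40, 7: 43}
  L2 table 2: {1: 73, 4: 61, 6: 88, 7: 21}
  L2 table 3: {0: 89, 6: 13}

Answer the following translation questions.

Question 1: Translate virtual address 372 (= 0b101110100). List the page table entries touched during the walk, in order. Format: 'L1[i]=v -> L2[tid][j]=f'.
vaddr = 372 = 0b101110100
Split: l1_idx=5, l2_idx=6, offset=4

Answer: L1[5]=1 -> L2[1][6]=40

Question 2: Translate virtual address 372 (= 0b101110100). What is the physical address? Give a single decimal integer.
Answer: 324

Derivation:
vaddr = 372 = 0b101110100
Split: l1_idx=5, l2_idx=6, offset=4
L1[5] = 1
L2[1][6] = 40
paddr = 40 * 8 + 4 = 324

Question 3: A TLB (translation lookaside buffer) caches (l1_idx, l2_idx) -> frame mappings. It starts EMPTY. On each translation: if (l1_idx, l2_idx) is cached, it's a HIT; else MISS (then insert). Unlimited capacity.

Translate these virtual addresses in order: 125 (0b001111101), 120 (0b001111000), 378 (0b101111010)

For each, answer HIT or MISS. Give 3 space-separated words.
vaddr=125: (1,7) not in TLB -> MISS, insert
vaddr=120: (1,7) in TLB -> HIT
vaddr=378: (5,7) not in TLB -> MISS, insert

Answer: MISS HIT MISS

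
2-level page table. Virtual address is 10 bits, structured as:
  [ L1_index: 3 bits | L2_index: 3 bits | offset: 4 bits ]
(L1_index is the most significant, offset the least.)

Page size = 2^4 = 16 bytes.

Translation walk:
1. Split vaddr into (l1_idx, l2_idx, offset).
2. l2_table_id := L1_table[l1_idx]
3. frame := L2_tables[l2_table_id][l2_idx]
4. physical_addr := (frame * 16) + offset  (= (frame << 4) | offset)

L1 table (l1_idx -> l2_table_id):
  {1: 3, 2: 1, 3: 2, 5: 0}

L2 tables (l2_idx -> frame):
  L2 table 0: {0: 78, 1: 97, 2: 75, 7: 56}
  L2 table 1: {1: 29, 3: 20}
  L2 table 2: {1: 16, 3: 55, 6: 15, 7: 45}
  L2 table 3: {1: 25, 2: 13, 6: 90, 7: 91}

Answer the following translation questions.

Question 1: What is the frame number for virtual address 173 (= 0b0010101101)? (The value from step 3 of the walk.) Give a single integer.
Answer: 13

Derivation:
vaddr = 173: l1_idx=1, l2_idx=2
L1[1] = 3; L2[3][2] = 13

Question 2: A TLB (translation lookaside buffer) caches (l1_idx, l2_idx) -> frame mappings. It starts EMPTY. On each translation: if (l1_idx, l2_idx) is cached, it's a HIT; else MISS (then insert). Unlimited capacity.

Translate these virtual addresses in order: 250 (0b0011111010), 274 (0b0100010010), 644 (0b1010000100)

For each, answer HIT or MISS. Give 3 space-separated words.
vaddr=250: (1,7) not in TLB -> MISS, insert
vaddr=274: (2,1) not in TLB -> MISS, insert
vaddr=644: (5,0) not in TLB -> MISS, insert

Answer: MISS MISS MISS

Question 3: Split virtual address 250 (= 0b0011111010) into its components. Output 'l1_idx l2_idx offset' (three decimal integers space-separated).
Answer: 1 7 10

Derivation:
vaddr = 250 = 0b0011111010
  top 3 bits -> l1_idx = 1
  next 3 bits -> l2_idx = 7
  bottom 4 bits -> offset = 10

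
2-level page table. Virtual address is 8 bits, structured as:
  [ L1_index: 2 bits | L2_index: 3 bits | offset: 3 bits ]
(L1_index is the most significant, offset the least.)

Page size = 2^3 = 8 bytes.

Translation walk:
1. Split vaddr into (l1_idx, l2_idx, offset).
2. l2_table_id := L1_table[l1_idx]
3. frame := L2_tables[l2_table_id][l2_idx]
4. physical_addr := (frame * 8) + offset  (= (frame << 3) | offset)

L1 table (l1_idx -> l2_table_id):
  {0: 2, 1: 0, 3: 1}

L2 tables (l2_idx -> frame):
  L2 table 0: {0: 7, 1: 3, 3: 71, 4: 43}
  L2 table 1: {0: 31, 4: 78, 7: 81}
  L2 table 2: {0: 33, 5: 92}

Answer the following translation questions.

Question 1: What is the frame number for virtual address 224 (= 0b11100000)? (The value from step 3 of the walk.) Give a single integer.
Answer: 78

Derivation:
vaddr = 224: l1_idx=3, l2_idx=4
L1[3] = 1; L2[1][4] = 78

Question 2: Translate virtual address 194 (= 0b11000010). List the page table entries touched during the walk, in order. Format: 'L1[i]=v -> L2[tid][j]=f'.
vaddr = 194 = 0b11000010
Split: l1_idx=3, l2_idx=0, offset=2

Answer: L1[3]=1 -> L2[1][0]=31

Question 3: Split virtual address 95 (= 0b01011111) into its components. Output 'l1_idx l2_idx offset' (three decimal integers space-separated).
vaddr = 95 = 0b01011111
  top 2 bits -> l1_idx = 1
  next 3 bits -> l2_idx = 3
  bottom 3 bits -> offset = 7

Answer: 1 3 7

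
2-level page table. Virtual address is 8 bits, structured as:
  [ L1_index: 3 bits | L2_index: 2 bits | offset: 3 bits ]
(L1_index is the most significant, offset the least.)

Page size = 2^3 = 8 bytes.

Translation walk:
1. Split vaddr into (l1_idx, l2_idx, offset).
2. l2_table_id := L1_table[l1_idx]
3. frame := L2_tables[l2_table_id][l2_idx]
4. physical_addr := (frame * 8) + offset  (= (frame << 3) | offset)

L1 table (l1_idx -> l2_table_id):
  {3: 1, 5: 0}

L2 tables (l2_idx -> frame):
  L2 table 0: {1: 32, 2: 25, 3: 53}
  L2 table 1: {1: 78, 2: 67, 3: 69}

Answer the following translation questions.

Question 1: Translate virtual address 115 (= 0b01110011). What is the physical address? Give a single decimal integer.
vaddr = 115 = 0b01110011
Split: l1_idx=3, l2_idx=2, offset=3
L1[3] = 1
L2[1][2] = 67
paddr = 67 * 8 + 3 = 539

Answer: 539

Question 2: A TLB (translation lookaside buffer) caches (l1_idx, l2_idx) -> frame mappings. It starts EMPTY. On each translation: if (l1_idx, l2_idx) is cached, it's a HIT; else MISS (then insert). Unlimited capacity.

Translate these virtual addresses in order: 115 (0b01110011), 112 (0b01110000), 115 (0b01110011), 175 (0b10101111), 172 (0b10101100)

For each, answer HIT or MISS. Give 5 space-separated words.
Answer: MISS HIT HIT MISS HIT

Derivation:
vaddr=115: (3,2) not in TLB -> MISS, insert
vaddr=112: (3,2) in TLB -> HIT
vaddr=115: (3,2) in TLB -> HIT
vaddr=175: (5,1) not in TLB -> MISS, insert
vaddr=172: (5,1) in TLB -> HIT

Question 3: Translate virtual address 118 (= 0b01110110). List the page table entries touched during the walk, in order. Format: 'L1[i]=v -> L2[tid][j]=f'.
Answer: L1[3]=1 -> L2[1][2]=67

Derivation:
vaddr = 118 = 0b01110110
Split: l1_idx=3, l2_idx=2, offset=6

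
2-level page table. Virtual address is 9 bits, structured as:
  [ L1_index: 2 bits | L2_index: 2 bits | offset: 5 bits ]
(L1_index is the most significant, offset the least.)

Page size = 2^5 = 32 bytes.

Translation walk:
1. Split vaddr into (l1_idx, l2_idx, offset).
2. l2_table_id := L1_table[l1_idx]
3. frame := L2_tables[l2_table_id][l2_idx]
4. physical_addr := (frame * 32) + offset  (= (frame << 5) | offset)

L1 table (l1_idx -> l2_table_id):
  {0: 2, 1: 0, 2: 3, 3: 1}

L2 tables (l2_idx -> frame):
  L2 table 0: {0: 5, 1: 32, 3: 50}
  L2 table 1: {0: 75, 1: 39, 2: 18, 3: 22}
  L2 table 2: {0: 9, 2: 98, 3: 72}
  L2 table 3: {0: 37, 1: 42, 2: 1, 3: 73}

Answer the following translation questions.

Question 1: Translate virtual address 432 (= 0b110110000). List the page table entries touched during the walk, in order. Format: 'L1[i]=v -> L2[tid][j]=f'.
Answer: L1[3]=1 -> L2[1][1]=39

Derivation:
vaddr = 432 = 0b110110000
Split: l1_idx=3, l2_idx=1, offset=16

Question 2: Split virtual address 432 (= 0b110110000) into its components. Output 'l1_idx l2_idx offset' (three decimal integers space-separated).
vaddr = 432 = 0b110110000
  top 2 bits -> l1_idx = 3
  next 2 bits -> l2_idx = 1
  bottom 5 bits -> offset = 16

Answer: 3 1 16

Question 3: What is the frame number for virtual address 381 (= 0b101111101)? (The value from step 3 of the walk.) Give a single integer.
vaddr = 381: l1_idx=2, l2_idx=3
L1[2] = 3; L2[3][3] = 73

Answer: 73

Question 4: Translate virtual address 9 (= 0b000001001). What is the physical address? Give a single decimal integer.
Answer: 297

Derivation:
vaddr = 9 = 0b000001001
Split: l1_idx=0, l2_idx=0, offset=9
L1[0] = 2
L2[2][0] = 9
paddr = 9 * 32 + 9 = 297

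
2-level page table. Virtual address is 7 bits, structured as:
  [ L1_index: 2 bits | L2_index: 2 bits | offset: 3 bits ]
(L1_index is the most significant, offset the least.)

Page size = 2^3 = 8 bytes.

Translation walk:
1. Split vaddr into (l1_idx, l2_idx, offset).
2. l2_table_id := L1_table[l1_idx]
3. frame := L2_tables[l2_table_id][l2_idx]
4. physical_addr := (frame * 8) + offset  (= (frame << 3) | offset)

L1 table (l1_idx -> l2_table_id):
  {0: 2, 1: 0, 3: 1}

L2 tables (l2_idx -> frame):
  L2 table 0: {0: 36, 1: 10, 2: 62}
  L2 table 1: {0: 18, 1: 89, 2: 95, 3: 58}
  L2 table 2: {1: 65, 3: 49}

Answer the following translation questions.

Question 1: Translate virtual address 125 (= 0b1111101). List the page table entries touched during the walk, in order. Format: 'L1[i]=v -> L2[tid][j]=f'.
vaddr = 125 = 0b1111101
Split: l1_idx=3, l2_idx=3, offset=5

Answer: L1[3]=1 -> L2[1][3]=58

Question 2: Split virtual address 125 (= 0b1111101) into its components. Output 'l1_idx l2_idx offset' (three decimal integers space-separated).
Answer: 3 3 5

Derivation:
vaddr = 125 = 0b1111101
  top 2 bits -> l1_idx = 3
  next 2 bits -> l2_idx = 3
  bottom 3 bits -> offset = 5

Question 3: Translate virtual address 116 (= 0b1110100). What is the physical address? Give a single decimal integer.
Answer: 764

Derivation:
vaddr = 116 = 0b1110100
Split: l1_idx=3, l2_idx=2, offset=4
L1[3] = 1
L2[1][2] = 95
paddr = 95 * 8 + 4 = 764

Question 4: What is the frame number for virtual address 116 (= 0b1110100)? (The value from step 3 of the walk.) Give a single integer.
Answer: 95

Derivation:
vaddr = 116: l1_idx=3, l2_idx=2
L1[3] = 1; L2[1][2] = 95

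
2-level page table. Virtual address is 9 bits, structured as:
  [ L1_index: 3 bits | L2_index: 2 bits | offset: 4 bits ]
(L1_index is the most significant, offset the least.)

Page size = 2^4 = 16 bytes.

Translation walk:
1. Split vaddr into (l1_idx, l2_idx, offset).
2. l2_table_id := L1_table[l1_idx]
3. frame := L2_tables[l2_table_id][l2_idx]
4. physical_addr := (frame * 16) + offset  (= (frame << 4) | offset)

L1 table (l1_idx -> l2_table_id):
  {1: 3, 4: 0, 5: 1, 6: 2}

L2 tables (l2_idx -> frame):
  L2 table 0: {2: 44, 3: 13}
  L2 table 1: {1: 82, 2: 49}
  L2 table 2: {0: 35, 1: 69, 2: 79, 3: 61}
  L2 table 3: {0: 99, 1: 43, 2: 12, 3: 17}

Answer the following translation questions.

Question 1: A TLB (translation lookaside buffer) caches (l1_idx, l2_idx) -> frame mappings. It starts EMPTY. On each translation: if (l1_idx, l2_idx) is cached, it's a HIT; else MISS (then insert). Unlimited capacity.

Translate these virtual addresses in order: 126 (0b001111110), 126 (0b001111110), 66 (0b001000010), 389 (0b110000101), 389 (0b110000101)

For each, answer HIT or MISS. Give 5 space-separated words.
Answer: MISS HIT MISS MISS HIT

Derivation:
vaddr=126: (1,3) not in TLB -> MISS, insert
vaddr=126: (1,3) in TLB -> HIT
vaddr=66: (1,0) not in TLB -> MISS, insert
vaddr=389: (6,0) not in TLB -> MISS, insert
vaddr=389: (6,0) in TLB -> HIT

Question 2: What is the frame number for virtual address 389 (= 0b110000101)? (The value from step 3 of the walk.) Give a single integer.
Answer: 35

Derivation:
vaddr = 389: l1_idx=6, l2_idx=0
L1[6] = 2; L2[2][0] = 35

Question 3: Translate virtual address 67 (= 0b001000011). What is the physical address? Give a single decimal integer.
vaddr = 67 = 0b001000011
Split: l1_idx=1, l2_idx=0, offset=3
L1[1] = 3
L2[3][0] = 99
paddr = 99 * 16 + 3 = 1587

Answer: 1587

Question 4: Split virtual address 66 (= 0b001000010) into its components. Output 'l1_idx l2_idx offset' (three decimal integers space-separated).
vaddr = 66 = 0b001000010
  top 3 bits -> l1_idx = 1
  next 2 bits -> l2_idx = 0
  bottom 4 bits -> offset = 2

Answer: 1 0 2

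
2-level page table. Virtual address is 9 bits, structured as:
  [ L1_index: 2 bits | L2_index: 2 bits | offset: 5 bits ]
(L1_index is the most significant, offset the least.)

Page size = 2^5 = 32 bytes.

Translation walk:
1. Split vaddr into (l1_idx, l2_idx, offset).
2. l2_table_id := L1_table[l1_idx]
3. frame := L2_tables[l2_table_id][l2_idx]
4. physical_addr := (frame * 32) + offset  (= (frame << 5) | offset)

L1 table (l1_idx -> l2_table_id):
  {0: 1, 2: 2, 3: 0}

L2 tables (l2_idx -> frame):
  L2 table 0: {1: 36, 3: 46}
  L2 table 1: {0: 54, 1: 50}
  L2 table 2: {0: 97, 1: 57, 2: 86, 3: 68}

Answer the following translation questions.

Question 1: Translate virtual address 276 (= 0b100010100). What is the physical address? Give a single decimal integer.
Answer: 3124

Derivation:
vaddr = 276 = 0b100010100
Split: l1_idx=2, l2_idx=0, offset=20
L1[2] = 2
L2[2][0] = 97
paddr = 97 * 32 + 20 = 3124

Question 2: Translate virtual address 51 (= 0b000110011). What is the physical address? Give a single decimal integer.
vaddr = 51 = 0b000110011
Split: l1_idx=0, l2_idx=1, offset=19
L1[0] = 1
L2[1][1] = 50
paddr = 50 * 32 + 19 = 1619

Answer: 1619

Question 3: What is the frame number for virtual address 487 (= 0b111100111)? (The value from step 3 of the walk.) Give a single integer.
Answer: 46

Derivation:
vaddr = 487: l1_idx=3, l2_idx=3
L1[3] = 0; L2[0][3] = 46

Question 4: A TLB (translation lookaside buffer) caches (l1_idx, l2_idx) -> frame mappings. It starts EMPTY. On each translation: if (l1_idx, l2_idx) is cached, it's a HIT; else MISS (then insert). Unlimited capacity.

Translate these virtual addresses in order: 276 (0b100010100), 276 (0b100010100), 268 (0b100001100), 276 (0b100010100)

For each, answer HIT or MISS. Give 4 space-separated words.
vaddr=276: (2,0) not in TLB -> MISS, insert
vaddr=276: (2,0) in TLB -> HIT
vaddr=268: (2,0) in TLB -> HIT
vaddr=276: (2,0) in TLB -> HIT

Answer: MISS HIT HIT HIT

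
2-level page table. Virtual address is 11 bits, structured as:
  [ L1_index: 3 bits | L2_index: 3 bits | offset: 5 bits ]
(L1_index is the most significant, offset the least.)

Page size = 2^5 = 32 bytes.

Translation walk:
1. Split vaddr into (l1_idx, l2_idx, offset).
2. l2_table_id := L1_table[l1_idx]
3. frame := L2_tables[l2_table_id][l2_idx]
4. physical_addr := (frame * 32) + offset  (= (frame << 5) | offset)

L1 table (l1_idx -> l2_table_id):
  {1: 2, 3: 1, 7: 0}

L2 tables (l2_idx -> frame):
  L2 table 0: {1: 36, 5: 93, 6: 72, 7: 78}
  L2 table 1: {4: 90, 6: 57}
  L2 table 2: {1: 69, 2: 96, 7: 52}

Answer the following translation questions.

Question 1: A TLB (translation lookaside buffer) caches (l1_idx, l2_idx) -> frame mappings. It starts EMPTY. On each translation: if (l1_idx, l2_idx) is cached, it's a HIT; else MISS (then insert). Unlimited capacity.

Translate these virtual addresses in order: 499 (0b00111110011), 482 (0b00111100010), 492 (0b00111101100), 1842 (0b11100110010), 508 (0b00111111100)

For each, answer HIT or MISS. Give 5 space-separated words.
vaddr=499: (1,7) not in TLB -> MISS, insert
vaddr=482: (1,7) in TLB -> HIT
vaddr=492: (1,7) in TLB -> HIT
vaddr=1842: (7,1) not in TLB -> MISS, insert
vaddr=508: (1,7) in TLB -> HIT

Answer: MISS HIT HIT MISS HIT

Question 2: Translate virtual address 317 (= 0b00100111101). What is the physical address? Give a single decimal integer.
Answer: 2237

Derivation:
vaddr = 317 = 0b00100111101
Split: l1_idx=1, l2_idx=1, offset=29
L1[1] = 2
L2[2][1] = 69
paddr = 69 * 32 + 29 = 2237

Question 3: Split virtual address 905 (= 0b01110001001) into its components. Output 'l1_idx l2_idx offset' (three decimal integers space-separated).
vaddr = 905 = 0b01110001001
  top 3 bits -> l1_idx = 3
  next 3 bits -> l2_idx = 4
  bottom 5 bits -> offset = 9

Answer: 3 4 9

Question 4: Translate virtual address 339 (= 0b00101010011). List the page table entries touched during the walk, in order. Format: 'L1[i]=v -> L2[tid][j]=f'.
Answer: L1[1]=2 -> L2[2][2]=96

Derivation:
vaddr = 339 = 0b00101010011
Split: l1_idx=1, l2_idx=2, offset=19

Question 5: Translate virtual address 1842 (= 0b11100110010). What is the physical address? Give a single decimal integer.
Answer: 1170

Derivation:
vaddr = 1842 = 0b11100110010
Split: l1_idx=7, l2_idx=1, offset=18
L1[7] = 0
L2[0][1] = 36
paddr = 36 * 32 + 18 = 1170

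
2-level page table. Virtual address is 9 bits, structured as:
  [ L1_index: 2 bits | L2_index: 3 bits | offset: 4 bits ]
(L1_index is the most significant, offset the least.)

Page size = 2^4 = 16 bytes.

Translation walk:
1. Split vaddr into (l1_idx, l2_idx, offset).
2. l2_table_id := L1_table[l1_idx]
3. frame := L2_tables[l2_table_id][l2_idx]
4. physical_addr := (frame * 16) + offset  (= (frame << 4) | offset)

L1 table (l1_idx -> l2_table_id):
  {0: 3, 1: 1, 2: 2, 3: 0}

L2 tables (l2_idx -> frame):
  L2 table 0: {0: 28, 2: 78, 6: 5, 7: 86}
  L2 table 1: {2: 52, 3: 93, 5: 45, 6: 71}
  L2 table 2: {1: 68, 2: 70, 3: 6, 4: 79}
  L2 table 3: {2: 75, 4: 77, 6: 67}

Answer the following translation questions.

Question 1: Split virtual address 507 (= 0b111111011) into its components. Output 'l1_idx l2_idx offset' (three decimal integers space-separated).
Answer: 3 7 11

Derivation:
vaddr = 507 = 0b111111011
  top 2 bits -> l1_idx = 3
  next 3 bits -> l2_idx = 7
  bottom 4 bits -> offset = 11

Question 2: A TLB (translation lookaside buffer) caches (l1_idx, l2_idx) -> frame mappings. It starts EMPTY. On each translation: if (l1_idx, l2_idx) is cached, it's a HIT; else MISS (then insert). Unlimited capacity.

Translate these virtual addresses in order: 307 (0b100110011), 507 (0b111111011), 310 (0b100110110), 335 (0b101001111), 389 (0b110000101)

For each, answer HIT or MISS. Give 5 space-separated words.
vaddr=307: (2,3) not in TLB -> MISS, insert
vaddr=507: (3,7) not in TLB -> MISS, insert
vaddr=310: (2,3) in TLB -> HIT
vaddr=335: (2,4) not in TLB -> MISS, insert
vaddr=389: (3,0) not in TLB -> MISS, insert

Answer: MISS MISS HIT MISS MISS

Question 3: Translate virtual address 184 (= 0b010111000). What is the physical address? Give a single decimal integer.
Answer: 1496

Derivation:
vaddr = 184 = 0b010111000
Split: l1_idx=1, l2_idx=3, offset=8
L1[1] = 1
L2[1][3] = 93
paddr = 93 * 16 + 8 = 1496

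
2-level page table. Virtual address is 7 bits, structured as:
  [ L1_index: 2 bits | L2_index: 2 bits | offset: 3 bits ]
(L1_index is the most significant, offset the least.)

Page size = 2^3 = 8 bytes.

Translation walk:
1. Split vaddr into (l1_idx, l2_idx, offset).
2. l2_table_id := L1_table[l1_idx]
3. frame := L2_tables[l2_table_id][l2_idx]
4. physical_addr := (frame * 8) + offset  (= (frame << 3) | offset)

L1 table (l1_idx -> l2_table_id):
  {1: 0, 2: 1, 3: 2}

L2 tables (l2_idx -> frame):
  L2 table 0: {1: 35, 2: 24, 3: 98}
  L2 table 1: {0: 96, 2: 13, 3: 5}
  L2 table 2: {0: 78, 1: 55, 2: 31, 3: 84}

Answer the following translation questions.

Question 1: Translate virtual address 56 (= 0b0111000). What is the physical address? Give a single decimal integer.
vaddr = 56 = 0b0111000
Split: l1_idx=1, l2_idx=3, offset=0
L1[1] = 0
L2[0][3] = 98
paddr = 98 * 8 + 0 = 784

Answer: 784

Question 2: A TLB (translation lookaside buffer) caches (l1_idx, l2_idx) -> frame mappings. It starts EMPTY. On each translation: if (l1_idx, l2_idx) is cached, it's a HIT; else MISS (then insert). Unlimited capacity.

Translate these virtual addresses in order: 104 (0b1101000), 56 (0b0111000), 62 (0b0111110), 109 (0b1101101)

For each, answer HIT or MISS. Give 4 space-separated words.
vaddr=104: (3,1) not in TLB -> MISS, insert
vaddr=56: (1,3) not in TLB -> MISS, insert
vaddr=62: (1,3) in TLB -> HIT
vaddr=109: (3,1) in TLB -> HIT

Answer: MISS MISS HIT HIT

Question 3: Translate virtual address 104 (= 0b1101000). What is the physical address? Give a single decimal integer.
Answer: 440

Derivation:
vaddr = 104 = 0b1101000
Split: l1_idx=3, l2_idx=1, offset=0
L1[3] = 2
L2[2][1] = 55
paddr = 55 * 8 + 0 = 440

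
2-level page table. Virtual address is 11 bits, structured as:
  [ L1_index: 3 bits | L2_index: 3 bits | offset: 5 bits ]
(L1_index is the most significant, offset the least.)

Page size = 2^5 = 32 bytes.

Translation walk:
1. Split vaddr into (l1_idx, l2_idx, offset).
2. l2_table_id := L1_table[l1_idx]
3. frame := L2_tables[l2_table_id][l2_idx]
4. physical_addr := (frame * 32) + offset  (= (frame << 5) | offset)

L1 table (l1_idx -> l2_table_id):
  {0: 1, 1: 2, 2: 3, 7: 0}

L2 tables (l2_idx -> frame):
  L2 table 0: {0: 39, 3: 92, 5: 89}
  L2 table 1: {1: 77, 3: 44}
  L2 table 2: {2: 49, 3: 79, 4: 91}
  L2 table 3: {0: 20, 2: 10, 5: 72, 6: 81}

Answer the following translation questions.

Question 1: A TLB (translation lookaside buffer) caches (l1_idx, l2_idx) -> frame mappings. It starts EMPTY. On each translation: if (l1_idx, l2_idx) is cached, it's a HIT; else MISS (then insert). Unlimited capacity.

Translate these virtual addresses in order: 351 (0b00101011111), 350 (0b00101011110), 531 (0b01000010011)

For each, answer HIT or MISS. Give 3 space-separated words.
Answer: MISS HIT MISS

Derivation:
vaddr=351: (1,2) not in TLB -> MISS, insert
vaddr=350: (1,2) in TLB -> HIT
vaddr=531: (2,0) not in TLB -> MISS, insert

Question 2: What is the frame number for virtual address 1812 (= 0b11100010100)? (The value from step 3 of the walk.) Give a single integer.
vaddr = 1812: l1_idx=7, l2_idx=0
L1[7] = 0; L2[0][0] = 39

Answer: 39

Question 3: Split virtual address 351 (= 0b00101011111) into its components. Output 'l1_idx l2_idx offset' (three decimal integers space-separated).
vaddr = 351 = 0b00101011111
  top 3 bits -> l1_idx = 1
  next 3 bits -> l2_idx = 2
  bottom 5 bits -> offset = 31

Answer: 1 2 31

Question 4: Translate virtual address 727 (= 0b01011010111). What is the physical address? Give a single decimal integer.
vaddr = 727 = 0b01011010111
Split: l1_idx=2, l2_idx=6, offset=23
L1[2] = 3
L2[3][6] = 81
paddr = 81 * 32 + 23 = 2615

Answer: 2615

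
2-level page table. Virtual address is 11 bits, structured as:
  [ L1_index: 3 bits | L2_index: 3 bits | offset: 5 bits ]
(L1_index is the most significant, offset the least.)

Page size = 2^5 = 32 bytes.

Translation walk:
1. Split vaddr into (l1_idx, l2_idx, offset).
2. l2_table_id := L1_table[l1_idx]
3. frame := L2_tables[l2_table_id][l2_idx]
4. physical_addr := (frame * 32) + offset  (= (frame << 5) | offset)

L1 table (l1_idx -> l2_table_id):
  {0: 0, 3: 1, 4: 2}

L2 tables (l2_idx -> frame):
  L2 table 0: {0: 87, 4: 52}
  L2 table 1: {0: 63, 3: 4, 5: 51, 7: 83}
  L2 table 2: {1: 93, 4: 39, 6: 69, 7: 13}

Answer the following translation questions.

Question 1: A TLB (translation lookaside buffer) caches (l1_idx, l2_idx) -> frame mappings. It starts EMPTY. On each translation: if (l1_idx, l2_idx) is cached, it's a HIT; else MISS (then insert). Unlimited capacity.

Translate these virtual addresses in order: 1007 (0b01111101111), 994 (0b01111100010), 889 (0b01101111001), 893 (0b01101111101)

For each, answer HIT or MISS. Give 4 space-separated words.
Answer: MISS HIT MISS HIT

Derivation:
vaddr=1007: (3,7) not in TLB -> MISS, insert
vaddr=994: (3,7) in TLB -> HIT
vaddr=889: (3,3) not in TLB -> MISS, insert
vaddr=893: (3,3) in TLB -> HIT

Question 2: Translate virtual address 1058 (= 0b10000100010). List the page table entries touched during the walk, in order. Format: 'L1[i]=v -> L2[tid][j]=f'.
Answer: L1[4]=2 -> L2[2][1]=93

Derivation:
vaddr = 1058 = 0b10000100010
Split: l1_idx=4, l2_idx=1, offset=2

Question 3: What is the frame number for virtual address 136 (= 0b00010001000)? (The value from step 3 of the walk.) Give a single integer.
Answer: 52

Derivation:
vaddr = 136: l1_idx=0, l2_idx=4
L1[0] = 0; L2[0][4] = 52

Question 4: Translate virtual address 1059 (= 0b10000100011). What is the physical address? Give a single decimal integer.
vaddr = 1059 = 0b10000100011
Split: l1_idx=4, l2_idx=1, offset=3
L1[4] = 2
L2[2][1] = 93
paddr = 93 * 32 + 3 = 2979

Answer: 2979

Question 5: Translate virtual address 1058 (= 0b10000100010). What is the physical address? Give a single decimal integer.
Answer: 2978

Derivation:
vaddr = 1058 = 0b10000100010
Split: l1_idx=4, l2_idx=1, offset=2
L1[4] = 2
L2[2][1] = 93
paddr = 93 * 32 + 2 = 2978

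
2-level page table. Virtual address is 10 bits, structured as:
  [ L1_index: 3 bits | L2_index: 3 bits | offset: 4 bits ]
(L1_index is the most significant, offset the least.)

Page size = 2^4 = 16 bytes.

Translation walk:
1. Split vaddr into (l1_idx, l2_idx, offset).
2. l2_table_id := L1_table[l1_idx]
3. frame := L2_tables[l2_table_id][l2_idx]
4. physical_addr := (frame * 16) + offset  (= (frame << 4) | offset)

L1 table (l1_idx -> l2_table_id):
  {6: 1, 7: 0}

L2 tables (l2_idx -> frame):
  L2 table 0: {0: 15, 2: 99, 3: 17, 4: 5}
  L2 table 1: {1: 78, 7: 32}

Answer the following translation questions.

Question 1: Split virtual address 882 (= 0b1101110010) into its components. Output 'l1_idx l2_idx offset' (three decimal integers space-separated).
Answer: 6 7 2

Derivation:
vaddr = 882 = 0b1101110010
  top 3 bits -> l1_idx = 6
  next 3 bits -> l2_idx = 7
  bottom 4 bits -> offset = 2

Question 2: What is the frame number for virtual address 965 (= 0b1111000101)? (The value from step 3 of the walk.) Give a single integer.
Answer: 5

Derivation:
vaddr = 965: l1_idx=7, l2_idx=4
L1[7] = 0; L2[0][4] = 5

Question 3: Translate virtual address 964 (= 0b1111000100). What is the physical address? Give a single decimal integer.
Answer: 84

Derivation:
vaddr = 964 = 0b1111000100
Split: l1_idx=7, l2_idx=4, offset=4
L1[7] = 0
L2[0][4] = 5
paddr = 5 * 16 + 4 = 84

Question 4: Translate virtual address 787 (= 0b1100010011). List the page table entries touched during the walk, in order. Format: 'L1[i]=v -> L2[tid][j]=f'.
Answer: L1[6]=1 -> L2[1][1]=78

Derivation:
vaddr = 787 = 0b1100010011
Split: l1_idx=6, l2_idx=1, offset=3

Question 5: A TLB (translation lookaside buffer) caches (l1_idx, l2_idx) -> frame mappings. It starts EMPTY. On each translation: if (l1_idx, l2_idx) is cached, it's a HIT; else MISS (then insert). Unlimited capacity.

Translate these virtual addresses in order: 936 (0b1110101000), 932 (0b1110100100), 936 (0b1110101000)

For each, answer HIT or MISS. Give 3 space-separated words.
vaddr=936: (7,2) not in TLB -> MISS, insert
vaddr=932: (7,2) in TLB -> HIT
vaddr=936: (7,2) in TLB -> HIT

Answer: MISS HIT HIT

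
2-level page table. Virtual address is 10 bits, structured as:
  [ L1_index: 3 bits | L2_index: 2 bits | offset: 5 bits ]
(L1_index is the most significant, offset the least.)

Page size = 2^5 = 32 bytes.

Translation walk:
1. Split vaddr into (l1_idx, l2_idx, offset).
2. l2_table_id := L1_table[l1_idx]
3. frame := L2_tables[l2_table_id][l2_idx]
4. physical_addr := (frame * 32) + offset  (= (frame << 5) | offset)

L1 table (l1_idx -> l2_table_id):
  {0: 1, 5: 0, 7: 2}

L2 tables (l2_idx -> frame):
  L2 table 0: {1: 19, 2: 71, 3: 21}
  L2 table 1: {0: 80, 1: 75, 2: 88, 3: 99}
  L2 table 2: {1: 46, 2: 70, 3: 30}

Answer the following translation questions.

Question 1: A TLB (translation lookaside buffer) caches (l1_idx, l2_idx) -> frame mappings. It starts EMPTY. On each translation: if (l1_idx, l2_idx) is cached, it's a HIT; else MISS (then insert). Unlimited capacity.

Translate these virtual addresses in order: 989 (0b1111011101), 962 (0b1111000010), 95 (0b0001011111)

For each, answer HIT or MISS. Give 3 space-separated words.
Answer: MISS HIT MISS

Derivation:
vaddr=989: (7,2) not in TLB -> MISS, insert
vaddr=962: (7,2) in TLB -> HIT
vaddr=95: (0,2) not in TLB -> MISS, insert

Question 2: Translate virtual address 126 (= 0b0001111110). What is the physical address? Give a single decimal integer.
vaddr = 126 = 0b0001111110
Split: l1_idx=0, l2_idx=3, offset=30
L1[0] = 1
L2[1][3] = 99
paddr = 99 * 32 + 30 = 3198

Answer: 3198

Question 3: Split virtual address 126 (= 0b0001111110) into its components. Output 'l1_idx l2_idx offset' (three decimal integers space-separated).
Answer: 0 3 30

Derivation:
vaddr = 126 = 0b0001111110
  top 3 bits -> l1_idx = 0
  next 2 bits -> l2_idx = 3
  bottom 5 bits -> offset = 30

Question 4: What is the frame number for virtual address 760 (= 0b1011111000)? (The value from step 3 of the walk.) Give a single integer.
vaddr = 760: l1_idx=5, l2_idx=3
L1[5] = 0; L2[0][3] = 21

Answer: 21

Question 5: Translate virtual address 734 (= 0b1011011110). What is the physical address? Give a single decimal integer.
Answer: 2302

Derivation:
vaddr = 734 = 0b1011011110
Split: l1_idx=5, l2_idx=2, offset=30
L1[5] = 0
L2[0][2] = 71
paddr = 71 * 32 + 30 = 2302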